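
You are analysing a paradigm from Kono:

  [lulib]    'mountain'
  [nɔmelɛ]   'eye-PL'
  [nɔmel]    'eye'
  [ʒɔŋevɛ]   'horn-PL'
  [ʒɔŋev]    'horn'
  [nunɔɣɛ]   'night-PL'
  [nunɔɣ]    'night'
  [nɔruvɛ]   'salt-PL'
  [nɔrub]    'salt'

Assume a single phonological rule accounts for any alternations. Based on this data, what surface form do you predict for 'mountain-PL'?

[lulivɛ]

In [nɔruvɛ] and [nɔrub] the final segment of 'salt' alternates: [v] ~ [b].
The stem 'horn' ([ʒɔŋevɛ], [ʒɔŋev]) shows [v] unchanged in both environments, so [v] cannot be basic with [b] derived in isolation.
The underlying segment must be /b/; voiced stops become fricatives between vowels, yielding [v] there.
From [lulib] the stem 'mountain' is /lulib/; between vowels this yields [lulivɛ].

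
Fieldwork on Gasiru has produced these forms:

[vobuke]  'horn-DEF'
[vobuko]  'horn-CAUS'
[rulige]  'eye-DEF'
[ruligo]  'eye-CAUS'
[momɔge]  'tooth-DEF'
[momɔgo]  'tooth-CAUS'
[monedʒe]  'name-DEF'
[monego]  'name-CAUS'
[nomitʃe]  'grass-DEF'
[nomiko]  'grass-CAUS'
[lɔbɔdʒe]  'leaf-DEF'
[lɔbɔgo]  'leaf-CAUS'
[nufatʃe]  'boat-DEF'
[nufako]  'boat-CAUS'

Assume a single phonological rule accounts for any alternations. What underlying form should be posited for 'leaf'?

The stem for 'leaf' ends in [dʒ] in [lɔbɔdʒe] but [g] in [lɔbɔgo].
But 'eye' keeps [g] in both environments ([rulige], [ruligo]), so there is no rule changing /g/ to [dʒ] before the DEF suffix.
The underlying segment must be /dʒ/; palato-alveolar /tʃ/ and /dʒ/ become [k] and [g] when no front vowel follows, yielding [g] there.
Hence 'leaf' is /lɔbɔdʒ/ underlyingly.

/lɔbɔdʒ/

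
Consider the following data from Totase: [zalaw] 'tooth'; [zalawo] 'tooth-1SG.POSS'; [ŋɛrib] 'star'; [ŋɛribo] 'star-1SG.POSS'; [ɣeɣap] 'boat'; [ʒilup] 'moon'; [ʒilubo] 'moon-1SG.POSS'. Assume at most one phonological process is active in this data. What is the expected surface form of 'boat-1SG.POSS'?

[ɣeɣabo]

The root 'moon' surfaces as [ʒilup] and [ʒilubo], with a stem-final [p] ~ [b] alternation.
Compare 'star', with invariant [b] in [ŋɛrib] and [ŋɛribo]: an analysis with underlying /b/ and a rule producing [p] in isolation would wrongly predict alternation here too.
The alternation reflects intervocalic voicing: voiceless stops become voiced between vowels. /p/ is underlying.
From [ɣeɣap] the stem 'boat' is /ɣeɣap/; between vowels this yields [ɣeɣabo].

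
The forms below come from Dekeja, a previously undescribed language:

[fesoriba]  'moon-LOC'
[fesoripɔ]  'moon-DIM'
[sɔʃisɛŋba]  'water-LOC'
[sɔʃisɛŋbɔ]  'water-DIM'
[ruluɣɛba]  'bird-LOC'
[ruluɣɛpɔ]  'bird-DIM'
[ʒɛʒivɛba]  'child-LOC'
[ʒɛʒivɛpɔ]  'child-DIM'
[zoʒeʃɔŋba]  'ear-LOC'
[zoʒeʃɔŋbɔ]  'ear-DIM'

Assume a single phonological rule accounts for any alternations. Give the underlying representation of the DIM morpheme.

/-pɔ/

The DIM suffix surfaces as [-bɔ] and [-pɔ], depending on the final segment of the stem.
The LOC suffix, which begins with [b], is invariant after every stem; so [b] is not altered by any rule here.
The DIM suffix is therefore /-pɔ/ underlyingly, with post-nasal voicing: voiceless stops become voiced after a nasal.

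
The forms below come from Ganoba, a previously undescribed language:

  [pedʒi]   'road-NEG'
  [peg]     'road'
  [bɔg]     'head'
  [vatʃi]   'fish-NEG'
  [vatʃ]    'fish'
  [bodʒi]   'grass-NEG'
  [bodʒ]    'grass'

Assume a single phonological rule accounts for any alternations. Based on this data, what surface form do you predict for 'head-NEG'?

[bɔdʒi]

In [pedʒi] and [peg] the final segment of 'road' alternates: [dʒ] ~ [g].
But 'grass' keeps [dʒ] in both environments ([bodʒi], [bodʒ]), so there is no rule changing /dʒ/ to [g] in isolation.
So /g/ is underlying, and a rule of palatalization before a front vowel — /g/ becomes palato-alveolar [dʒ] before a front vowel — gives [dʒ].
From [bɔg] the stem 'head' is /bɔg/; before a front vowel this yields [bɔdʒi].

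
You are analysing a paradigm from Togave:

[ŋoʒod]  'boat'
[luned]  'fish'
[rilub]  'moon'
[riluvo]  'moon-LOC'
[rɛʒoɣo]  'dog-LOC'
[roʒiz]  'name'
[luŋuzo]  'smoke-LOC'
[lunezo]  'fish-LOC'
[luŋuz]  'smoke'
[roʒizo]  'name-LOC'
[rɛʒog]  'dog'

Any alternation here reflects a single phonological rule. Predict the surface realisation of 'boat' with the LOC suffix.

[ŋoʒozo]

The root 'fish' surfaces as [luned] and [lunezo], with a stem-final [d] ~ [z] alternation.
Compare 'smoke', with invariant [z] in [luŋuz] and [luŋuzo]: an analysis with underlying /z/ and a rule producing [d] in isolation would wrongly predict alternation here too.
Therefore /d/ is basic and [z] is derived by intervocalic spirantization (voiced stops become fricatives between vowels).
From [ŋoʒod] the stem 'boat' is /ŋoʒod/; between vowels this yields [ŋoʒozo].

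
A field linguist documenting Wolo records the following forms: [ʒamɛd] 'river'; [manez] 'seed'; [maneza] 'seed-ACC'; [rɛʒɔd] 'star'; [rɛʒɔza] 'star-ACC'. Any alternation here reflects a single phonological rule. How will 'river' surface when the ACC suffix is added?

[ʒamɛza]

In [rɛʒɔd] and [rɛʒɔza] the final segment of 'star' alternates: [d] ~ [z].
If /z/ were underlying and a rule turned it into [d] in isolation, 'seed' would also alternate; but it has [z] in both [manez] and [maneza].
So /d/ is underlying, and a rule of intervocalic spirantization — voiced stops become fricatives between vowels — gives [z].
The one attested form of 'river', [ʒamɛd], shows underlying /ʒamɛd/. Applying the same rule between vowels gives [ʒamɛza].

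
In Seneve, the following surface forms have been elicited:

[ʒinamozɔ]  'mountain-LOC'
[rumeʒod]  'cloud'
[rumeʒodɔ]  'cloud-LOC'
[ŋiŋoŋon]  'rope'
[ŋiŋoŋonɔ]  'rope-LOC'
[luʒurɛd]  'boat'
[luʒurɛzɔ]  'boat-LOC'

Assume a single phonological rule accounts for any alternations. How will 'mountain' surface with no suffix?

[ʒinamod]

The root 'boat' surfaces as [luʒurɛd] and [luʒurɛzɔ], with a stem-final [d] ~ [z] alternation.
Compare 'cloud', with invariant [d] in [rumeʒod] and [rumeʒodɔ]: an analysis with underlying /d/ and a rule producing [z] before the LOC suffix would wrongly predict alternation here too.
So /z/ is underlying, and a rule of word-final hardening — voiced fricatives become stops word-finally — gives [d].
The one attested form of 'mountain', [ʒinamozɔ], shows underlying /ʒinamoz/. Applying the same rule word-finally gives [ʒinamod].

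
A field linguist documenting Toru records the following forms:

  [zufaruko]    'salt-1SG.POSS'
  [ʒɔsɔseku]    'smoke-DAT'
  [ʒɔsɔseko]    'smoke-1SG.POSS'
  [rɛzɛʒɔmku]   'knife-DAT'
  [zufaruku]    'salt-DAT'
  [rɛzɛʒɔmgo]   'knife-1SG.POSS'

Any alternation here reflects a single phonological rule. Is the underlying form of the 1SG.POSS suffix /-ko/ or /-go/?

/-go/

The 1SG.POSS suffix surfaces as [-go] and [-ko], depending on the final segment of the stem.
The DAT suffix, which begins with [k], is invariant after every stem; so [k] is not altered by any rule here.
So the underlying form is /-go/, and voiced stops become voiceless after a vowel.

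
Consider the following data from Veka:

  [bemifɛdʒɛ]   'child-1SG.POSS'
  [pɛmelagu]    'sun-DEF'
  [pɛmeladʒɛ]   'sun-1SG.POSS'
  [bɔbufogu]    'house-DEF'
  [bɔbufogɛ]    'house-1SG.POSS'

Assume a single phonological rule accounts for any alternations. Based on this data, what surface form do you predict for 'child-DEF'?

[bemifɛgu]

'sun' shows [g] ~ [dʒ] at the end of the stem ([pɛmelagu] vs [pɛmeladʒɛ]).
Compare 'house', with invariant [g] in [bɔbufogu] and [bɔbufogɛ]: an analysis with underlying /g/ and a rule producing [dʒ] before the 1SG.POSS suffix would wrongly predict alternation here too.
The alternation reflects depalatalization: palato-alveolar /dʒ/ becomes [g] when no front vowel follows. /dʒ/ is underlying.
The one attested form of 'child', [bemifɛdʒɛ], shows underlying /bemifɛdʒ/. Applying the same rule when no front vowel follows gives [bemifɛgu].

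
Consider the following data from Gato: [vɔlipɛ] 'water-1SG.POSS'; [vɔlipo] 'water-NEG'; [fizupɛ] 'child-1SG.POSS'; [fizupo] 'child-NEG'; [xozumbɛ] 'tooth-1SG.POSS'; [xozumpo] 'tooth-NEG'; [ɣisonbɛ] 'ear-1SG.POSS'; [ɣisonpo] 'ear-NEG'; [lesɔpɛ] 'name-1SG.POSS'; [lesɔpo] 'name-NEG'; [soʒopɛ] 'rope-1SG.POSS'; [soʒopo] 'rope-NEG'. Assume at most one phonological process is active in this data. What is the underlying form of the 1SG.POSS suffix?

The 1SG.POSS morpheme has two allomorphs, [-bɛ] and [-pɛ].
The NEG suffix, which begins with [p], is invariant after every stem; so [p] is not altered by any rule here.
So the underlying form is /-bɛ/, and voiced stops become voiceless after a vowel.

/-bɛ/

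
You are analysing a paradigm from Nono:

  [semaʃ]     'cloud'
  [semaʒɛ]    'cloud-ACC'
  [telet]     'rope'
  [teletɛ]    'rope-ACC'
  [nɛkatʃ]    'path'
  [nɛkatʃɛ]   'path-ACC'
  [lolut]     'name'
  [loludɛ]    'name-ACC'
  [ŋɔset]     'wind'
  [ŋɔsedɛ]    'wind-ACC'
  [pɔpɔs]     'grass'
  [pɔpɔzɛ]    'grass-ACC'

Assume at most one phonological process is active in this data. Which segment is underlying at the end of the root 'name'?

/d/

The root 'name' surfaces as [lolut] and [loludɛ], with a stem-final [t] ~ [d] alternation.
If /t/ were underlying and a rule turned it into [d] before the ACC suffix, 'rope' would also alternate; but it has [t] in both [telet] and [teletɛ].
Therefore /d/ is basic and [t] is derived by word-final obstruent devoicing (voiced obstruents become voiceless word-finally).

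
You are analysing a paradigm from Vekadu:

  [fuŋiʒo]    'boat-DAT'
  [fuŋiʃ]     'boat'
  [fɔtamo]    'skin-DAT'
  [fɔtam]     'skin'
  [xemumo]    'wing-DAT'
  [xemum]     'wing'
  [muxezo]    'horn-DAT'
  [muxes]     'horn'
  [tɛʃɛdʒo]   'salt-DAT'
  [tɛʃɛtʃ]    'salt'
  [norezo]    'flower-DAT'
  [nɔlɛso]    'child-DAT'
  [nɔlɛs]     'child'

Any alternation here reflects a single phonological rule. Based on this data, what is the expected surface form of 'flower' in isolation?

[nores]

The root 'horn' surfaces as [muxezo] and [muxes], with a stem-final [z] ~ [s] alternation.
Compare 'child', with invariant [s] in [nɔlɛso] and [nɔlɛs]: an analysis with underlying /s/ and a rule producing [z] before the DAT suffix would wrongly predict alternation here too.
So /z/ is underlying, and a rule of word-final obstruent devoicing — voiced obstruents become voiceless word-finally — gives [s].
The one attested form of 'flower', [norezo], shows underlying /norez/. Applying the same rule word-finally gives [nores].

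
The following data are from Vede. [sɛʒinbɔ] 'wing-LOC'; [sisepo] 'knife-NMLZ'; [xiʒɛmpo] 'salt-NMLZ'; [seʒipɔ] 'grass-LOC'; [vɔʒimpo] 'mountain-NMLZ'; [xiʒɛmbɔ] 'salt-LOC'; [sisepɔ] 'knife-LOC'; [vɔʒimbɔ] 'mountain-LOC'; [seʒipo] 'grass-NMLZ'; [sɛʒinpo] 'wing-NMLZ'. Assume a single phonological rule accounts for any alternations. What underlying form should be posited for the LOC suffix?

The LOC morpheme has two allomorphs, [-bɔ] and [-pɔ].
By contrast the NMLZ suffix keeps its initial [p] throughout — that segment must be underlying.
The LOC suffix is therefore /-bɔ/ underlyingly, with post-vocalic devoicing: voiced stops become voiceless after a vowel.

/-bɔ/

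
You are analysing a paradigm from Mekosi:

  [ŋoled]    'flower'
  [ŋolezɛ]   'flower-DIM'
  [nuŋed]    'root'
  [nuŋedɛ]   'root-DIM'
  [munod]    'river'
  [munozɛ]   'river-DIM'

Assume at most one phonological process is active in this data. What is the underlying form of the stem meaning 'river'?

/munoz/

The root 'river' surfaces as [munod] and [munozɛ], with a stem-final [d] ~ [z] alternation.
The stem 'root' ([nuŋed], [nuŋedɛ]) shows [d] unchanged in both environments, so [d] cannot be basic with [z] derived before the DIM suffix.
The underlying segment must be /z/; voiced fricatives become stops word-finally, yielding [d] there.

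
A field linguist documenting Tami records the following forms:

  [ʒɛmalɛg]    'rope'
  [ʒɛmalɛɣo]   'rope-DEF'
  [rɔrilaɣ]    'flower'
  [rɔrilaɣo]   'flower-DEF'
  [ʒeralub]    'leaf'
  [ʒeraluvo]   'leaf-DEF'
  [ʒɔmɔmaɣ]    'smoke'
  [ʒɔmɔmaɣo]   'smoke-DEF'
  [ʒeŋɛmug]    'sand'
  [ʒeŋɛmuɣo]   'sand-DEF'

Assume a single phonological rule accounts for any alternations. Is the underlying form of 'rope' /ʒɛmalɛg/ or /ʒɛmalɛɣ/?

/ʒɛmalɛg/

'rope' shows [g] ~ [ɣ] at the end of the stem ([ʒɛmalɛg] vs [ʒɛmalɛɣo]).
But 'smoke' keeps [ɣ] in both environments ([ʒɔmɔmaɣ], [ʒɔmɔmaɣo]), so there is no rule changing /ɣ/ to [g] in isolation.
The alternation reflects intervocalic spirantization: voiced stops become fricatives between vowels. /g/ is underlying.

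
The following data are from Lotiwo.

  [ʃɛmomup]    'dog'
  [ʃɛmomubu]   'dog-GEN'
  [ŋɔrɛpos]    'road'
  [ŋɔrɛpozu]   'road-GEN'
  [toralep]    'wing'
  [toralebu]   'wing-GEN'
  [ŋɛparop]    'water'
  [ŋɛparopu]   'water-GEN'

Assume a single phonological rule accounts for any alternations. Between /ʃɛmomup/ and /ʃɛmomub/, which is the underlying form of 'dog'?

The stem for 'dog' ends in [p] in [ʃɛmomup] but [b] in [ʃɛmomubu].
But 'water' keeps [p] in both environments ([ŋɛparop], [ŋɛparopu]), so there is no rule changing /p/ to [b] before the GEN suffix.
So /b/ is underlying, and a rule of word-final obstruent devoicing — voiced obstruents become voiceless word-finally — gives [p].

/ʃɛmomub/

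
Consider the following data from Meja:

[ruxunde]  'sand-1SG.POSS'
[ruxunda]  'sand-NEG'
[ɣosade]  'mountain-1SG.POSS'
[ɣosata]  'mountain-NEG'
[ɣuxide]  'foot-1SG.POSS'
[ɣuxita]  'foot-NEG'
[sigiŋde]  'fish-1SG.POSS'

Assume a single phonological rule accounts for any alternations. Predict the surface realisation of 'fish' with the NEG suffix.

[sigiŋda]

The NEG morpheme has two allomorphs, [-da] and [-ta].
The 1SG.POSS suffix, which begins with [d], is invariant after every stem; so [d] is not altered by any rule here.
So the underlying form is /-ta/, and voiceless stops become voiced after a nasal.
After 'fish', which ends in a nasal, the suffix surfaces as [-da], giving [sigiŋda].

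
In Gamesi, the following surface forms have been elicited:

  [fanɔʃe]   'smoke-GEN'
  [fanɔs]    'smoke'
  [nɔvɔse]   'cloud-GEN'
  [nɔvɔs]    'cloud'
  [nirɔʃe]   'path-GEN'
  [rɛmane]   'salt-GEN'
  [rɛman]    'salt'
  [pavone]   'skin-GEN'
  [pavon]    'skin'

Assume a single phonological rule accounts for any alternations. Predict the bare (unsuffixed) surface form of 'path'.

[nirɔs]

The root 'smoke' surfaces as [fanɔʃe] and [fanɔs], with a stem-final [ʃ] ~ [s] alternation.
If /s/ were underlying and a rule turned it into [ʃ] before the GEN suffix, 'cloud' would also alternate; but it has [s] in both [nɔvɔse] and [nɔvɔs].
So /ʃ/ is underlying, and a rule of depalatalization — palato-alveolar /ʃ/ becomes [s] when no front vowel follows — gives [s].
From [nirɔʃe] the stem 'path' is /nirɔʃ/; when no front vowel follows this yields [nirɔs].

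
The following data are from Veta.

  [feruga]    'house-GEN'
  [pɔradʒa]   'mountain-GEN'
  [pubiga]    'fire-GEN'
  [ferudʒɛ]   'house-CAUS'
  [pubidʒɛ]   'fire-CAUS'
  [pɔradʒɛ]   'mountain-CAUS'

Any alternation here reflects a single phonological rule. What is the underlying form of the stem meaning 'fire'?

/pubig/

The root 'fire' surfaces as [pubiga] and [pubidʒɛ], with a stem-final [g] ~ [dʒ] alternation.
If /dʒ/ were underlying and a rule turned it into [g] before the GEN suffix, 'mountain' would also alternate; but it has [dʒ] in both [pɔradʒa] and [pɔradʒɛ].
Therefore /g/ is basic and [dʒ] is derived by palatalization before a front vowel (/g/ becomes palato-alveolar [dʒ] before a front vowel).
Hence 'fire' is /pubig/ underlyingly.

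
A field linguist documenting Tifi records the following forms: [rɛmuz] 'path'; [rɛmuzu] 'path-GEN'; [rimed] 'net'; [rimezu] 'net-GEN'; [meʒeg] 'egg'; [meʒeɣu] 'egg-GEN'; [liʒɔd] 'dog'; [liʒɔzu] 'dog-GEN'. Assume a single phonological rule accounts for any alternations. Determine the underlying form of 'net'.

/rimed/

The root 'net' surfaces as [rimed] and [rimezu], with a stem-final [d] ~ [z] alternation.
But 'path' keeps [z] in both environments ([rɛmuz], [rɛmuzu]), so there is no rule changing /z/ to [d] in isolation.
Therefore /d/ is basic and [z] is derived by intervocalic spirantization (voiced stops become fricatives between vowels).
The underlying form of 'net' is therefore /rimed/.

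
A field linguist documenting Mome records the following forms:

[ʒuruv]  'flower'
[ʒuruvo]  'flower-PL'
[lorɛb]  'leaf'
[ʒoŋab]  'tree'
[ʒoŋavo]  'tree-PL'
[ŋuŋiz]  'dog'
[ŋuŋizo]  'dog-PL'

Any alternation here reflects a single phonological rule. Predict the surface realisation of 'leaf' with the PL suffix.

'tree' shows [b] ~ [v] at the end of the stem ([ʒoŋab] vs [ʒoŋavo]).
The stem 'flower' ([ʒuruv], [ʒuruvo]) shows [v] unchanged in both environments, so [v] cannot be basic with [b] derived in isolation.
Therefore /b/ is basic and [v] is derived by intervocalic spirantization (voiced stops become fricatives between vowels).
From [lorɛb] the stem 'leaf' is /lorɛb/; between vowels this yields [lorɛvo].

[lorɛvo]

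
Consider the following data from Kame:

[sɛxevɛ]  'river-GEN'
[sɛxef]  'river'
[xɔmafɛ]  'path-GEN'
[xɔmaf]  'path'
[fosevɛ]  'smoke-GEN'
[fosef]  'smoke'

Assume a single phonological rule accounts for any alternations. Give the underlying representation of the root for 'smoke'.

/fosev/

In [fosevɛ] and [fosef] the final segment of 'smoke' alternates: [v] ~ [f].
The stem 'path' ([xɔmafɛ], [xɔmaf]) shows [f] unchanged in both environments, so [f] cannot be basic with [v] derived before the GEN suffix.
The underlying segment must be /v/; voiced obstruents become voiceless word-finally, yielding [f] there.
The underlying form of 'smoke' is therefore /fosev/.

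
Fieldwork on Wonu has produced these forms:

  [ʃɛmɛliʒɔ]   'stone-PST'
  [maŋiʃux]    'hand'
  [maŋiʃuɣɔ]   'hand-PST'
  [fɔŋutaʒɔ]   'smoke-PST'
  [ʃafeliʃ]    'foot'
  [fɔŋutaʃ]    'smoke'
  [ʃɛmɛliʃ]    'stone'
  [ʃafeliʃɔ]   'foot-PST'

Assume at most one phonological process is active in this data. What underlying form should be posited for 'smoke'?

/fɔŋutaʒ/

The root 'smoke' surfaces as [fɔŋutaʒɔ] and [fɔŋutaʃ], with a stem-final [ʒ] ~ [ʃ] alternation.
The stem 'foot' ([ʃafeliʃɔ], [ʃafeliʃ]) shows [ʃ] unchanged in both environments, so [ʃ] cannot be basic with [ʒ] derived before the PST suffix.
The underlying segment must be /ʒ/; voiced obstruents become voiceless word-finally, yielding [ʃ] there.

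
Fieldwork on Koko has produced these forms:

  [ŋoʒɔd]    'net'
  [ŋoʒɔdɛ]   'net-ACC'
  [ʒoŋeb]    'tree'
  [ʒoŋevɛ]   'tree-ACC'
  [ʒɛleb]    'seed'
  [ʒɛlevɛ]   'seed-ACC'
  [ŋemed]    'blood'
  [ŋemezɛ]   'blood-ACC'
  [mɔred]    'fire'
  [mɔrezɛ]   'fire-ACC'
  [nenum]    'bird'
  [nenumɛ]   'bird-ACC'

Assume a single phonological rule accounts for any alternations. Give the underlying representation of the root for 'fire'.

/mɔrez/

In [mɔred] and [mɔrezɛ] the final segment of 'fire' alternates: [d] ~ [z].
The stem 'net' ([ŋoʒɔd], [ŋoʒɔdɛ]) shows [d] unchanged in both environments, so [d] cannot be basic with [z] derived before the ACC suffix.
The underlying segment must be /z/; voiced fricatives become stops word-finally, yielding [d] there.
The underlying form of 'fire' is therefore /mɔrez/.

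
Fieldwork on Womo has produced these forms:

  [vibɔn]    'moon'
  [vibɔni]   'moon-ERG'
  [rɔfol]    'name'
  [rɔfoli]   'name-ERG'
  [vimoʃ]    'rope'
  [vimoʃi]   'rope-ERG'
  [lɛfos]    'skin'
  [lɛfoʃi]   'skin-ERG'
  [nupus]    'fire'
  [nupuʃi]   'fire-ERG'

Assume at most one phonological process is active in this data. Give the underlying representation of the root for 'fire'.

The stem for 'fire' ends in [s] in [nupus] but [ʃ] in [nupuʃi].
Compare 'rope', with invariant [ʃ] in [vimoʃ] and [vimoʃi]: an analysis with underlying /ʃ/ and a rule producing [s] in isolation would wrongly predict alternation here too.
The underlying segment must be /s/; /s/ becomes palato-alveolar [ʃ] before a front vowel, yielding [ʃ] there.
So 'fire' = /nupus/.

/nupus/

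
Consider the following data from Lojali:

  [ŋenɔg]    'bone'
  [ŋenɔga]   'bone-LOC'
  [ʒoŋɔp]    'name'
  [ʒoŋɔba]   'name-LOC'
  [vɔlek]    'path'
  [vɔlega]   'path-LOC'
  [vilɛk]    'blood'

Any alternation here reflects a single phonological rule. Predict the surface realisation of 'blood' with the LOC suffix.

[vilɛga]

'path' shows [k] ~ [g] at the end of the stem ([vɔlek] vs [vɔlega]).
The stem 'bone' ([ŋenɔg], [ŋenɔga]) shows [g] unchanged in both environments, so [g] cannot be basic with [k] derived in isolation.
The underlying segment must be /k/; voiceless stops become voiced between vowels, yielding [g] there.
From [vilɛk] the stem 'blood' is /vilɛk/; between vowels this yields [vilɛga].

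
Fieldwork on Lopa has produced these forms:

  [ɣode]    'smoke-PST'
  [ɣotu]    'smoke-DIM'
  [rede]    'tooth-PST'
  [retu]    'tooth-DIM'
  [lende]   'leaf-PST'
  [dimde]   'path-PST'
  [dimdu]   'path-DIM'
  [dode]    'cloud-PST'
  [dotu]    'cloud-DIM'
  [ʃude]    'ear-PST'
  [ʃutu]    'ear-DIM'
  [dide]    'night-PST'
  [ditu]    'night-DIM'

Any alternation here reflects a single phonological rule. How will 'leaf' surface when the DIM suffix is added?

The DIM morpheme has two allomorphs, [-du] and [-tu].
By contrast the PST suffix keeps its initial [d] throughout — that segment must be underlying.
So the underlying form is /-tu/, and voiceless stops become voiced after a nasal.
After 'leaf', which ends in a nasal, the suffix surfaces as [-du], giving [lendu].

[lendu]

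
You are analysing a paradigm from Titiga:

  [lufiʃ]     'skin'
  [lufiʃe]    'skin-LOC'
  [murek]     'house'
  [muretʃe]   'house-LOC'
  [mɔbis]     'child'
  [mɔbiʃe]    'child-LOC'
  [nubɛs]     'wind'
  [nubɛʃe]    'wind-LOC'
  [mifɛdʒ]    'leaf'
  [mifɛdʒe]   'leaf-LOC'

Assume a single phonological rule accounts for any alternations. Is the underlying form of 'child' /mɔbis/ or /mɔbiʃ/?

In [mɔbis] and [mɔbiʃe] the final segment of 'child' alternates: [s] ~ [ʃ].
The stem 'skin' ([lufiʃ], [lufiʃe]) shows [ʃ] unchanged in both environments, so [ʃ] cannot be basic with [s] derived in isolation.
Therefore /s/ is basic and [ʃ] is derived by palatalization before a front vowel (/k/ and /s/ become palato-alveolar [tʃ] and [ʃ] before a front vowel).

/mɔbis/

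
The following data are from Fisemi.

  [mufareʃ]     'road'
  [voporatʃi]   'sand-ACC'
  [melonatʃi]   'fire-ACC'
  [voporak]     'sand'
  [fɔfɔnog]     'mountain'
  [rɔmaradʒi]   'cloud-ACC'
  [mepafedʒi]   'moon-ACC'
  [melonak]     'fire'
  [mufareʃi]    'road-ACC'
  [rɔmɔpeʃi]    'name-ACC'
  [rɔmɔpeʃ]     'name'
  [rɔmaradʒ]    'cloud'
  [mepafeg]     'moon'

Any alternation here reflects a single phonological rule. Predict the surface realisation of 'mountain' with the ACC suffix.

'moon' shows [g] ~ [dʒ] at the end of the stem ([mepafeg] vs [mepafedʒi]).
If /dʒ/ were underlying and a rule turned it into [g] in isolation, 'cloud' would also alternate; but it has [dʒ] in both [rɔmaradʒ] and [rɔmaradʒi].
The underlying segment must be /g/; /k/ and /g/ become palato-alveolar [tʃ] and [dʒ] before a front vowel, yielding [dʒ] there.
The one attested form of 'mountain', [fɔfɔnog], shows underlying /fɔfɔnog/. Applying the same rule before a front vowel gives [fɔfɔnodʒi].

[fɔfɔnodʒi]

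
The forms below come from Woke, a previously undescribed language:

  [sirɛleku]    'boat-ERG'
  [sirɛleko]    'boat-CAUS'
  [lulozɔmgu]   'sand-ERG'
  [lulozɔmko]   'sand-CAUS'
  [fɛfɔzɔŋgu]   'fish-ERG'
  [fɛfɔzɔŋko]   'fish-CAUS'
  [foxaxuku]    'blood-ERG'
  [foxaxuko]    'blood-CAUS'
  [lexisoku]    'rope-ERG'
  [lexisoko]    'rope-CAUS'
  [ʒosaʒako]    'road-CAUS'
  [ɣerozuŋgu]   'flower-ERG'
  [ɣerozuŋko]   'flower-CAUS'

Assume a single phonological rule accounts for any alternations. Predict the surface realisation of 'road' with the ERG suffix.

[ʒosaʒaku]

The ERG suffix surfaces as [-gu] and [-ku], depending on the final segment of the stem.
The CAUS suffix, which begins with [k], is invariant after every stem; so [k] is not altered by any rule here.
The ERG suffix is therefore /-gu/ underlyingly, with post-vocalic devoicing: voiced stops become voiceless after a vowel.
After 'road', which ends in a vowel, the suffix surfaces as [-ku], giving [ʒosaʒaku].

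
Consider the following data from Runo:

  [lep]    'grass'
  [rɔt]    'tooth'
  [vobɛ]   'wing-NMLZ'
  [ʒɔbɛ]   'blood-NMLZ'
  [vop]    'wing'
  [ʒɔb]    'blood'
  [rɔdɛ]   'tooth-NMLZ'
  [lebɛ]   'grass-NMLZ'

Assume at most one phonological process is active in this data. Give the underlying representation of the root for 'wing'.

/vop/

The stem for 'wing' ends in [p] in [vop] but [b] in [vobɛ].
Compare 'blood', with invariant [b] in [ʒɔb] and [ʒɔbɛ]: an analysis with underlying /b/ and a rule producing [p] in isolation would wrongly predict alternation here too.
So /p/ is underlying, and a rule of intervocalic voicing — voiceless stops become voiced between vowels — gives [b].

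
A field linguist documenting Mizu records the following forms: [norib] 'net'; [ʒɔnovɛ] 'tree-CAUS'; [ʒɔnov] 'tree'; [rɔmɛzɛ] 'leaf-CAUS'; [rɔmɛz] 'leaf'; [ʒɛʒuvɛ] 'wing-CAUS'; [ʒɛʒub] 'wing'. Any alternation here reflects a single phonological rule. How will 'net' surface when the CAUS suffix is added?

[norivɛ]

In [ʒɛʒuvɛ] and [ʒɛʒub] the final segment of 'wing' alternates: [v] ~ [b].
But 'tree' keeps [v] in both environments ([ʒɔnovɛ], [ʒɔnov]), so there is no rule changing /v/ to [b] in isolation.
Therefore /b/ is basic and [v] is derived by intervocalic spirantization (voiced stops become fricatives between vowels).
The one attested form of 'net', [norib], shows underlying /norib/. Applying the same rule between vowels gives [norivɛ].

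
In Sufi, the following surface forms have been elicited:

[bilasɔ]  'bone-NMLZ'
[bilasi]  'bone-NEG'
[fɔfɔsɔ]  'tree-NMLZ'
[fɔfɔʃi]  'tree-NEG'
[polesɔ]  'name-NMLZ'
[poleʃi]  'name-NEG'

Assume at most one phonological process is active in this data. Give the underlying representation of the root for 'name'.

/poleʃ/

The root 'name' surfaces as [polesɔ] and [poleʃi], with a stem-final [s] ~ [ʃ] alternation.
But 'bone' keeps [s] in both environments ([bilasɔ], [bilasi]), so there is no rule changing /s/ to [ʃ] before the NEG suffix.
Therefore /ʃ/ is basic and [s] is derived by depalatalization (palato-alveolar /ʃ/ becomes [s] when no front vowel follows).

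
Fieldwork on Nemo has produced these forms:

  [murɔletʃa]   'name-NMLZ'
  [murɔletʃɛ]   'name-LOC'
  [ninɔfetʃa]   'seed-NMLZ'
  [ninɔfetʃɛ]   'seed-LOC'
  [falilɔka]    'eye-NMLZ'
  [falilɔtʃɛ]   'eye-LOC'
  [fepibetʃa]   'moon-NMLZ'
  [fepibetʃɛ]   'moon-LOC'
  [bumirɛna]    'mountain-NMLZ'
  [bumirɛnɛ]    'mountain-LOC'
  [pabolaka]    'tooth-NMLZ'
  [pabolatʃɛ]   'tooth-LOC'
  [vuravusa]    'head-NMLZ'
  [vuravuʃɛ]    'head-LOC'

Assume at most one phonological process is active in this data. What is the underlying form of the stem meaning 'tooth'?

/pabolak/

The stem for 'tooth' ends in [k] in [pabolaka] but [tʃ] in [pabolatʃɛ].
If /tʃ/ were underlying and a rule turned it into [k] before the NMLZ suffix, 'moon' would also alternate; but it has [tʃ] in both [fepibetʃa] and [fepibetʃɛ].
The alternation reflects palatalization before a front vowel: /k/ and /s/ become palato-alveolar [tʃ] and [ʃ] before a front vowel. /k/ is underlying.
Hence 'tooth' is /pabolak/ underlyingly.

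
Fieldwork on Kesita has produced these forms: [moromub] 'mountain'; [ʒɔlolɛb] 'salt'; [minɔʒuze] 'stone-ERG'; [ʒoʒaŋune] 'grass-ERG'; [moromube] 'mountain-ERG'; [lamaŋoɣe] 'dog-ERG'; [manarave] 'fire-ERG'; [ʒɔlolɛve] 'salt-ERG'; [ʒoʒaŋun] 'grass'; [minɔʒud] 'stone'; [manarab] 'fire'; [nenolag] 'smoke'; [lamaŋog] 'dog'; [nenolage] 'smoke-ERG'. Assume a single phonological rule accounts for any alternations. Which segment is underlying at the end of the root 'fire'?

'fire' shows [b] ~ [v] at the end of the stem ([manarab] vs [manarave]).
The stem 'mountain' ([moromub], [moromube]) shows [b] unchanged in both environments, so [b] cannot be basic with [v] derived before the ERG suffix.
So /v/ is underlying, and a rule of word-final hardening — voiced fricatives become stops word-finally — gives [b].

/v/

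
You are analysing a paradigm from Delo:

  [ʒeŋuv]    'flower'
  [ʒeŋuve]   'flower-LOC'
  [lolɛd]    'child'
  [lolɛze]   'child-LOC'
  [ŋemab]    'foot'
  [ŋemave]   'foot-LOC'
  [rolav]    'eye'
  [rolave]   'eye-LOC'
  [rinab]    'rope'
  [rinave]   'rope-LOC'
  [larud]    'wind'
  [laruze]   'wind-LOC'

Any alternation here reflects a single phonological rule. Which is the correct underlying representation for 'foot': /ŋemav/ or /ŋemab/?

/ŋemab/

The stem for 'foot' ends in [b] in [ŋemab] but [v] in [ŋemave].
If /v/ were underlying and a rule turned it into [b] in isolation, 'flower' would also alternate; but it has [v] in both [ʒeŋuv] and [ʒeŋuve].
The underlying segment must be /b/; voiced stops become fricatives between vowels, yielding [v] there.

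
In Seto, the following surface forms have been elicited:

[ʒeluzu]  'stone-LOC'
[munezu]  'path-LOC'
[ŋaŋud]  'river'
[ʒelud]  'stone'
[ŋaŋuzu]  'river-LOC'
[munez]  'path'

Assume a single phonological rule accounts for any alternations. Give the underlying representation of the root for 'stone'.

/ʒelud/

In [ʒeluzu] and [ʒelud] the final segment of 'stone' alternates: [z] ~ [d].
But 'path' keeps [z] in both environments ([munezu], [munez]), so there is no rule changing /z/ to [d] in isolation.
The alternation reflects intervocalic spirantization: voiced stops become fricatives between vowels. /d/ is underlying.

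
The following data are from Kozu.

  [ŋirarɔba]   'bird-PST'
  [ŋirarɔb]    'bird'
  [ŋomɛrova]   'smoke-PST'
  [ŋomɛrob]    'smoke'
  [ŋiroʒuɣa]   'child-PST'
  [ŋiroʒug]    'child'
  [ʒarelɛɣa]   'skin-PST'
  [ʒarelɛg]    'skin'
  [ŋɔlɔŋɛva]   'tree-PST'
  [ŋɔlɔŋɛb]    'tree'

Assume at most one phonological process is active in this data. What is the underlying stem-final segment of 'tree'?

The stem for 'tree' ends in [v] in [ŋɔlɔŋɛva] but [b] in [ŋɔlɔŋɛb].
If /b/ were underlying and a rule turned it into [v] before the PST suffix, 'bird' would also alternate; but it has [b] in both [ŋirarɔba] and [ŋirarɔb].
So /v/ is underlying, and a rule of word-final hardening — voiced fricatives become stops word-finally — gives [b].

/v/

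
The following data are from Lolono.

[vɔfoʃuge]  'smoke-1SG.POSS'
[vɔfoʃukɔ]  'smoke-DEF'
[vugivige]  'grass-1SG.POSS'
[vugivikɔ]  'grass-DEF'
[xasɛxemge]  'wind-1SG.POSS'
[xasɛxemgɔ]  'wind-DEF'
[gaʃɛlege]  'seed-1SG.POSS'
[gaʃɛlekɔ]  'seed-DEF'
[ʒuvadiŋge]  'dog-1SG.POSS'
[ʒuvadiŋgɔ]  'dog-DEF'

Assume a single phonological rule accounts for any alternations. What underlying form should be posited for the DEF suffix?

/-kɔ/

The DEF suffix surfaces as [-gɔ] and [-kɔ], depending on the final segment of the stem.
The 1SG.POSS suffix, which begins with [g], is invariant after every stem; so [g] is not altered by any rule here.
So the underlying form is /-kɔ/, and voiceless stops become voiced after a nasal.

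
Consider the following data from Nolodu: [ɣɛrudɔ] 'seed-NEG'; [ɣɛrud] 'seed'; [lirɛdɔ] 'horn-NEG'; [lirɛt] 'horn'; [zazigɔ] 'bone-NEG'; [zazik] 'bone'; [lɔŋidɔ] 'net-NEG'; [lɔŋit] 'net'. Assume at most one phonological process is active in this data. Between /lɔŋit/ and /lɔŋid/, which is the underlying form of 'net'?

/lɔŋit/

The root 'net' surfaces as [lɔŋidɔ] and [lɔŋit], with a stem-final [d] ~ [t] alternation.
The stem 'seed' ([ɣɛrudɔ], [ɣɛrud]) shows [d] unchanged in both environments, so [d] cannot be basic with [t] derived in isolation.
Therefore /t/ is basic and [d] is derived by intervocalic voicing (voiceless stops become voiced between vowels).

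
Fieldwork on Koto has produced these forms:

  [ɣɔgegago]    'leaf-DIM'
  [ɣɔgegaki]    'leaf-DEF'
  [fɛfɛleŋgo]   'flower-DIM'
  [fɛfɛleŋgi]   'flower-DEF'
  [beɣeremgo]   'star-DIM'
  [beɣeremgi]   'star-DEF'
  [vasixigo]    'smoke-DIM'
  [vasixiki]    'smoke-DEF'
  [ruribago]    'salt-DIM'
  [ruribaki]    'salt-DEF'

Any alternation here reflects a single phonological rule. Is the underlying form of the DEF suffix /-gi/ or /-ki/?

The DEF suffix surfaces as [-gi] and [-ki], depending on the final segment of the stem.
The DIM suffix, which begins with [g], is invariant after every stem; so [g] is not altered by any rule here.
So the underlying form is /-ki/, and voiceless stops become voiced after a nasal.

/-ki/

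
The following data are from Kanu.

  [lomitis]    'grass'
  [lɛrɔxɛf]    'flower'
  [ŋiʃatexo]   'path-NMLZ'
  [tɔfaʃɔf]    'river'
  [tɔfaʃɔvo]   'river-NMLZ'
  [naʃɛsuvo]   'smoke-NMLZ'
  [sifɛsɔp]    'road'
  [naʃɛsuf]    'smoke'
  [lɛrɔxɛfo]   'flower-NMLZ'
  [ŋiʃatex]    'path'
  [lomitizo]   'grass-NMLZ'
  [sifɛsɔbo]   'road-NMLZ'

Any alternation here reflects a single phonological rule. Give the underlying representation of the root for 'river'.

The root 'river' surfaces as [tɔfaʃɔvo] and [tɔfaʃɔf], with a stem-final [v] ~ [f] alternation.
The stem 'flower' ([lɛrɔxɛfo], [lɛrɔxɛf]) shows [f] unchanged in both environments, so [f] cannot be basic with [v] derived before the NMLZ suffix.
So /v/ is underlying, and a rule of word-final obstruent devoicing — voiced obstruents become voiceless word-finally — gives [f].

/tɔfaʃɔv/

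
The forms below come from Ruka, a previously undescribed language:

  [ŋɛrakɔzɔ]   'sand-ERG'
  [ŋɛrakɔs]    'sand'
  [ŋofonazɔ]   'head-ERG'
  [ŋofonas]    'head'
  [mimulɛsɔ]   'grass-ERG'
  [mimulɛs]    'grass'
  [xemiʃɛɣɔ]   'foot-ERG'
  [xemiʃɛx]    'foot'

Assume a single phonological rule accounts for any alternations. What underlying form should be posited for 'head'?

/ŋofonaz/

In [ŋofonazɔ] and [ŋofonas] the final segment of 'head' alternates: [z] ~ [s].
If /s/ were underlying and a rule turned it into [z] before the ERG suffix, 'grass' would also alternate; but it has [s] in both [mimulɛsɔ] and [mimulɛs].
The alternation reflects word-final obstruent devoicing: voiced obstruents become voiceless word-finally. /z/ is underlying.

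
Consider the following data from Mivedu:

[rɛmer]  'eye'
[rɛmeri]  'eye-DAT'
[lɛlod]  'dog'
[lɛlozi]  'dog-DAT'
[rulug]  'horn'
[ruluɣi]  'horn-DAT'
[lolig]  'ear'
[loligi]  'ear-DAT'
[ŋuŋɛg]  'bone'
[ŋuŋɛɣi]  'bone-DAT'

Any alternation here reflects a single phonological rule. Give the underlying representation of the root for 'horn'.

In [rulug] and [ruluɣi] the final segment of 'horn' alternates: [g] ~ [ɣ].
But 'ear' keeps [g] in both environments ([lolig], [loligi]), so there is no rule changing /g/ to [ɣ] before the DAT suffix.
The alternation reflects word-final hardening: voiced fricatives become stops word-finally. /ɣ/ is underlying.
The underlying form of 'horn' is therefore /ruluɣ/.

/ruluɣ/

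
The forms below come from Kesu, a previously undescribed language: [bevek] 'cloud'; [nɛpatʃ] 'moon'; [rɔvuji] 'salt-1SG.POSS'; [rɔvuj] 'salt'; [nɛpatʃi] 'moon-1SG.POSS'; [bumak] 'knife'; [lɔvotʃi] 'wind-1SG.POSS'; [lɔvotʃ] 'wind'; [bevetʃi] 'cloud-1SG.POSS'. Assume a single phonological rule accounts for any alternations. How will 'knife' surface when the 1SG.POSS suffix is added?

[bumatʃi]

The root 'cloud' surfaces as [bevek] and [bevetʃi], with a stem-final [k] ~ [tʃ] alternation.
The stem 'moon' ([nɛpatʃ], [nɛpatʃi]) shows [tʃ] unchanged in both environments, so [tʃ] cannot be basic with [k] derived in isolation.
The alternation reflects palatalization before a front vowel: /k/ becomes palato-alveolar [tʃ] before a front vowel. /k/ is underlying.
The one attested form of 'knife', [bumak], shows underlying /bumak/. Applying the same rule before a front vowel gives [bumatʃi].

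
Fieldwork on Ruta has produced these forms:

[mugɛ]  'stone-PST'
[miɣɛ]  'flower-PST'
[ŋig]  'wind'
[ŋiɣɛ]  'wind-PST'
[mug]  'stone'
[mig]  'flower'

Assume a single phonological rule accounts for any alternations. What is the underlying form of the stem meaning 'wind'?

/ŋiɣ/

The stem for 'wind' ends in [ɣ] in [ŋiɣɛ] but [g] in [ŋig].
Compare 'stone', with invariant [g] in [mugɛ] and [mug]: an analysis with underlying /g/ and a rule producing [ɣ] before the PST suffix would wrongly predict alternation here too.
So /ɣ/ is underlying, and a rule of word-final hardening — voiced fricatives become stops word-finally — gives [g].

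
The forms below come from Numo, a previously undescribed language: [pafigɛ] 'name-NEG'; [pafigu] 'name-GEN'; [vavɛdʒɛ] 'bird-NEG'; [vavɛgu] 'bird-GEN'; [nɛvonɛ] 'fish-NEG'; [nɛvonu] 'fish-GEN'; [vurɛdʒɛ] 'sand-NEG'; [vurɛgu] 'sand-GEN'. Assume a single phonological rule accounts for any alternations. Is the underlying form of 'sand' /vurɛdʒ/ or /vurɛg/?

/vurɛdʒ/

The stem for 'sand' ends in [dʒ] in [vurɛdʒɛ] but [g] in [vurɛgu].
The stem 'name' ([pafigɛ], [pafigu]) shows [g] unchanged in both environments, so [g] cannot be basic with [dʒ] derived before the NEG suffix.
Therefore /dʒ/ is basic and [g] is derived by depalatalization (palato-alveolar /dʒ/ becomes [g] when no front vowel follows).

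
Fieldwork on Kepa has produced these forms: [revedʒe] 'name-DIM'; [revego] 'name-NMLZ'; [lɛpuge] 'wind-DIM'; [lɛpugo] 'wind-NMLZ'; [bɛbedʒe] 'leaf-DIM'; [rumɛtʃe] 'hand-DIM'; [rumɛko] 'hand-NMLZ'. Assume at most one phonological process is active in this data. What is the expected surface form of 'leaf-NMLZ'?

'name' shows [dʒ] ~ [g] at the end of the stem ([revedʒe] vs [revego]).
If /g/ were underlying and a rule turned it into [dʒ] before the DIM suffix, 'wind' would also alternate; but it has [g] in both [lɛpuge] and [lɛpugo].
The alternation reflects depalatalization: palato-alveolar /tʃ/ and /dʒ/ become [k] and [g] when no front vowel follows. /dʒ/ is underlying.
From [bɛbedʒe] the stem 'leaf' is /bɛbedʒ/; when no front vowel follows this yields [bɛbego].

[bɛbego]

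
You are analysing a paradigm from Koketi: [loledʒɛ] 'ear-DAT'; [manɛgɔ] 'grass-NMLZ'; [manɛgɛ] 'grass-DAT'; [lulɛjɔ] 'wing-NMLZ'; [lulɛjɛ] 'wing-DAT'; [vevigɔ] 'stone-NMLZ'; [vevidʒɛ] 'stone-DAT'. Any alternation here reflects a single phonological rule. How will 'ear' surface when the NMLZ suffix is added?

The root 'stone' surfaces as [vevigɔ] and [vevidʒɛ], with a stem-final [g] ~ [dʒ] alternation.
Compare 'grass', with invariant [g] in [manɛgɔ] and [manɛgɛ]: an analysis with underlying /g/ and a rule producing [dʒ] before the DAT suffix would wrongly predict alternation here too.
The alternation reflects depalatalization: palato-alveolar /dʒ/ becomes [g] when no front vowel follows. /dʒ/ is underlying.
The one attested form of 'ear', [loledʒɛ], shows underlying /loledʒ/. Applying the same rule when no front vowel follows gives [lolegɔ].

[lolegɔ]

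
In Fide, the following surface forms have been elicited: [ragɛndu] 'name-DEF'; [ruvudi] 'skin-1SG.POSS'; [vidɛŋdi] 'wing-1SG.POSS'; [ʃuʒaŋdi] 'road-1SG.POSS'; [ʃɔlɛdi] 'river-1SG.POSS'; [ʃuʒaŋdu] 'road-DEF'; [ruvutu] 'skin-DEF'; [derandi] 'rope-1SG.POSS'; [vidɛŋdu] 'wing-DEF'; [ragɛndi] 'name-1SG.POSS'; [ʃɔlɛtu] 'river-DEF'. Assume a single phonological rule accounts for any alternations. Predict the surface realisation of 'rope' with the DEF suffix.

The DEF morpheme has two allomorphs, [-du] and [-tu].
By contrast the 1SG.POSS suffix keeps its initial [d] throughout — that segment must be underlying.
So the underlying form is /-tu/, and voiceless stops become voiced after a nasal.
After 'rope', which ends in a nasal, the suffix surfaces as [-du], giving [derandu].

[derandu]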